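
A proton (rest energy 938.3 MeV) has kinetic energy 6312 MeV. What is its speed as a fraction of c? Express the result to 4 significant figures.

K = (γ−1)mc², so γ = 1 + 6312/938.3 = 7.7271.
Then v/c = √(1 − γ⁻²) = √(1 − 0.0167482) = √0.9832518 = 0.9916.

0.9916c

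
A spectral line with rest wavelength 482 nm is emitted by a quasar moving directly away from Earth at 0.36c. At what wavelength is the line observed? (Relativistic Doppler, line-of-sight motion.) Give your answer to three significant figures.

703 nm

Relativistic Doppler for wavelength: λ_obs = λ_src · √((1+β)/(1−β)).
With β = 0.36: factor = √(1.36/0.64) = 1.4577.
λ_obs = 482 × 1.4577 = 703 nm.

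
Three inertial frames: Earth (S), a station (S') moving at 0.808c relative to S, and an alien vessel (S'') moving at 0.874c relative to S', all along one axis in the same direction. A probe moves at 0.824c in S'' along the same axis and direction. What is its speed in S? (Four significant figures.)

First combine the probe and alien vessel (S''→S'): u₁ = (0.824 + 0.874)/(1 + 0.824×0.874) = 1.698/1.720176 = 0.98711.
Then combine with the station (S'→S): u = (0.98711 + 0.808)/(1 + 0.98711×0.808) = 1.79511/1.79758488 = 0.99862.

0.9986c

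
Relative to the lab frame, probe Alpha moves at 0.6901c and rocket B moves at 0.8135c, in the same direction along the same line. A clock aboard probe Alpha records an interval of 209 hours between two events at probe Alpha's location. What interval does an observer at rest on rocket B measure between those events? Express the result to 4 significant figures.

217.8 hours

Speed of probe Alpha in rocket B's frame: u = (v_A − v_B)/(1 − v_A v_B/c²) = (0.6901 − 0.8135)/(1 − 0.6901×0.8135) = −0.1234/0.43860365 = −0.28135; |u| = 0.28135c.
At |u| = 0.28135c, γ = (1 − 0.0791578)^(−1/2) = 1.0421.
The clock on probe Alpha records proper time, so rocket B measures Δt = γΔτ = 1.0421 × 209 = 217.8 hours.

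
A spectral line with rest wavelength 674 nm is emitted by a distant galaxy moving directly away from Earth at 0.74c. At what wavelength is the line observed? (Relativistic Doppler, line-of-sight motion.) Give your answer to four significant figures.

Relativistic Doppler for wavelength: λ_obs = λ_src · √((1+β)/(1−β)).
With β = 0.74: factor = √(1.74/0.26) = 2.5869.
λ_obs = 674 × 2.5869 = 1744 nm.

1744 nm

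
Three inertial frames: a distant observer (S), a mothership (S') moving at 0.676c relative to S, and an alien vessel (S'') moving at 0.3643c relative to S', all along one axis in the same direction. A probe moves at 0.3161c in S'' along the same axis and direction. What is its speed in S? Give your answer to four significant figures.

0.9106c

First combine the probe and alien vessel (S''→S'): u₁ = (0.3161 + 0.3643)/(1 + 0.3161×0.3643) = 0.6804/1.11515523 = 0.61014.
Then combine with the mothership (S'→S): u = (0.61014 + 0.676)/(1 + 0.61014×0.676) = 1.28614/1.41245464 = 0.91057.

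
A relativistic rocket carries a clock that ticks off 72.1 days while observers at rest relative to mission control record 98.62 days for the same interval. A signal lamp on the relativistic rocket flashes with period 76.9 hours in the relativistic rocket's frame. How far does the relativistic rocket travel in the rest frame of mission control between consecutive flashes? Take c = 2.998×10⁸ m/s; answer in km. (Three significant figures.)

From Δt = γΔτ: γ = 98.62/72.1 = 1.36782.
β = √(1 − 1/γ²) = 0.68228. Lab-frame period = γτ = 1.36782×76.9 hours = 105.19 hours. Distance = βc × γτ = 0.68228 × 2.998×10⁸ m/s × 378684 s = 7.7459×10^13 m = 7.75×10^10 km.

7.75×10^10 km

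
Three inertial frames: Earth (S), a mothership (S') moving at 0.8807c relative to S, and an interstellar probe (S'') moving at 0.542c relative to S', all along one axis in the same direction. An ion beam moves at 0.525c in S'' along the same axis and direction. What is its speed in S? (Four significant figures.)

First combine the ion beam and interstellar probe (S''→S'): u₁ = (0.525 + 0.542)/(1 + 0.525×0.542) = 1.067/1.28455 = 0.83064.
Then combine with the mothership (S'→S): u = (0.83064 + 0.8807)/(1 + 0.83064×0.8807) = 1.71134/1.731544648 = 0.98833.

0.9883c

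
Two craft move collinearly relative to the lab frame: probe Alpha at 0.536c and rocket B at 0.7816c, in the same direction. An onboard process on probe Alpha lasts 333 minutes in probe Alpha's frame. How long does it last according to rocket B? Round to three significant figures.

Speed of probe Alpha in rocket B's frame: u = (v_A − v_B)/(1 − v_A v_B/c²) = (0.536 − 0.7816)/(1 − 0.536×0.7816) = −0.2456/0.5810624 = −0.42267; |u| = 0.42267c.
At |u| = 0.42267c, γ = (1 − 0.17865)^(−1/2) = 1.1034.
Probe Alpha's interval is proper; time dilation gives Δt_B = γΔτ = 1.1034 × 333 minutes = 367 minutes.

367 minutes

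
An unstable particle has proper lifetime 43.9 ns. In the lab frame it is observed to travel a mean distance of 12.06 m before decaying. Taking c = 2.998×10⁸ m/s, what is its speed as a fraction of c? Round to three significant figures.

Let x = d/(cτ) = 12.06 m / (2.998×10⁸ m/s × 4.390×10^-8 s) = 0.91633. Since d = βγcτ, x = βγ = β/√(1−β²).
Solving: β² = x²/(1+x²) = 0.839661/1.839661 = 0.456422, so β = 0.676.

0.676c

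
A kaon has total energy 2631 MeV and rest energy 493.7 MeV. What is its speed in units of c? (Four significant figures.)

γ = E/(mc²) = 2631/493.7 = 5.3291.
β = √(1 − 1/γ²) = √(1 − 0.0352121) = √0.9647879 = 0.9822.

0.9822c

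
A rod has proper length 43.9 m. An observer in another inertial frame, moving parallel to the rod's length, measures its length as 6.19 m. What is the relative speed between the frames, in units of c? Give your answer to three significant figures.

Length contraction gives γ = L₀/L = 43.9/6.19 = 7.0921.
β = √(1 − 1/γ²) = √0.980118 = 0.990.

0.990c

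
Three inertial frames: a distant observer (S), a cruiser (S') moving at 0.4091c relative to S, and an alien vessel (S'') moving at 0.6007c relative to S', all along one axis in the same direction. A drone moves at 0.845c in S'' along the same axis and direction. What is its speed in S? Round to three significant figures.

First combine the drone and alien vessel (S''→S'): u₁ = (0.845 + 0.6007)/(1 + 0.845×0.6007) = 1.4457/1.5075915 = 0.95895.
Then combine with the cruiser (S'→S): u = (0.95895 + 0.4091)/(1 + 0.95895×0.4091) = 1.36805/1.392306445 = 0.98258.

0.983c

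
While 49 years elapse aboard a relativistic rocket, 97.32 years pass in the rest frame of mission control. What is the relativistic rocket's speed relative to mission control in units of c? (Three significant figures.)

γ = Δt/Δτ = 97.32/49 = 1.9861.
β = √(1 − 1/γ²) = √(1 − 0.253512) = √0.746488 = 0.864.

0.864c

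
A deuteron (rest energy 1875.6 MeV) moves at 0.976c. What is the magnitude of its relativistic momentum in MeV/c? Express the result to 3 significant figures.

8410 MeV/c

γ = 1/√(1 − β²) = 1/√(1 − 0.952576) = 1/√0.047424 = 1/0.217771 = 4.592.
Momentum: p = γβ·mc = 4.592 × 0.976 × 1875.6 MeV/c = 8410 MeV/c.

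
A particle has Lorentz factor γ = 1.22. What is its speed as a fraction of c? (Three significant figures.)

0.573c

β = √(1 − 1/γ²) = √(1 − 1/1.4884) = √0.328138 = 0.573.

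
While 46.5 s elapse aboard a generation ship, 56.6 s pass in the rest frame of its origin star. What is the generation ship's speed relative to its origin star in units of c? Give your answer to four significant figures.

0.5701c

γ = Δt/Δτ = 56.6/46.5 = 1.2172.
β = √(1 − 1/γ²) = √(1 − 0.674957) = √0.325043 = 0.5701.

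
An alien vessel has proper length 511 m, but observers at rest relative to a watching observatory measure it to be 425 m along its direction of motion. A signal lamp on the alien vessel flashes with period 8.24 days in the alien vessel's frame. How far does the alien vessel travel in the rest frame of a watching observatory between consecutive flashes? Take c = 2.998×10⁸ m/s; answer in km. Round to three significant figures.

1.42×10^11 km

γ = L₀/L = 511/425 = 1.20235.
β = √(1 − 1/γ²) = 0.55522. Lab-frame period = γτ = 1.20235×8.24 days = 9.9074 days. Distance = βc × γτ = 0.55522 × 2.998×10⁸ m/s × 855999.36 s = 1.4249×10^14 m = 1.42×10^11 km.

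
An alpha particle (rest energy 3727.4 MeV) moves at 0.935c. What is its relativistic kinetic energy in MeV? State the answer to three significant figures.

β² = 0.874225, so γ = 1/√0.125775 = 2.8197.
Kinetic energy: K = (γ − 1)mc² = (2.8197 − 1) × 3727.4 MeV = 1.8197 × 3727.4 = 6780 MeV.

6780 MeV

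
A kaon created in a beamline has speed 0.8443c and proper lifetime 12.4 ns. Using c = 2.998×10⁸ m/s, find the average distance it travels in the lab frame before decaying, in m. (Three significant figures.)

5.86 m

Lorentz factor: γ = (1 − 0.71284249)^(−1/2) = 1.8661.
Lab-frame lifetime: Δt = γτ = 1.8661 × 12.4 ns = 23.14 ns.
Distance: d = vΔt = 0.8443 × 2.998×10⁸ m/s × 2.3140×10^-8 s = 5.86 m.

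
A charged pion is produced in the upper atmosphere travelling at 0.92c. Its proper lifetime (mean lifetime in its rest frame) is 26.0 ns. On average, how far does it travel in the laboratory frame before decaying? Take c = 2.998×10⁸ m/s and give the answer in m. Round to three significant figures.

β² = 0.8464, so γ = 1/√0.1536 = 2.5516.
Lab-frame lifetime: Δt = γτ = 2.5516 × 26.0 ns = 66.342 ns.
Distance: d = vΔt = 0.92 × 2.998×10⁸ m/s × 6.6342×10^-8 s = 18.3 m.

18.3 m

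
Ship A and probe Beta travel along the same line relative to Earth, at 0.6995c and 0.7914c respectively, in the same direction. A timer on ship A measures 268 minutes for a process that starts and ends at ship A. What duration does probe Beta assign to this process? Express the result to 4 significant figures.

Speed of ship A in probe Beta's frame: u = (v_A − v_B)/(1 − v_A v_B/c²) = (0.6995 − 0.7914)/(1 − 0.6995×0.7914) = −0.0919/0.4464157 = −0.20586; |u| = 0.20586c.
At |u| = 0.20586c, γ = (1 − 0.0423783)^(−1/2) = 1.0219.
Ship A's interval is proper; time dilation gives Δt_B = γΔτ = 1.0219 × 268 minutes = 273.9 minutes.

273.9 minutes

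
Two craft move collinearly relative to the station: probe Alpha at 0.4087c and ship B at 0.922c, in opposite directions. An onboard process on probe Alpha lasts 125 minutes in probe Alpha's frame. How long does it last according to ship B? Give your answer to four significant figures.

487.0 minutes

Transform probe Alpha's velocity into ship B's frame: (0.4087 + 0.922)/(1 + 0.4087·0.922) = 1.3307/1.3768214, so the relative speed is 0.9665c.
At |u| = 0.9665c, γ = (1 − 0.934122)^(−1/2) = 3.8961.
The clock on probe Alpha records proper time, so ship B measures Δt = γΔτ = 3.8961 × 125 = 487.0 minutes.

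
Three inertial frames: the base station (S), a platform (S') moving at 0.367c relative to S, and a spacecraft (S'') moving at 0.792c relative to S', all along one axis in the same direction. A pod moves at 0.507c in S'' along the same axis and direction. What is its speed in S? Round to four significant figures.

Compose velocities in two stages. Stage 1 (into S'): u₁ = (0.507+0.792)/(1+0.507×0.792) = 0.92683.
Stage 2 (into S): u = (0.92683+0.367)/(1+0.92683×0.367) = 0.96544, so the speed is 0.9654c.

0.9654c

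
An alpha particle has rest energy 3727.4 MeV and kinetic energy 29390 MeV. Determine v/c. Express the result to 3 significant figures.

K = (γ−1)mc², so γ = 1 + 29390/3727.4 = 8.8849.
Then v/c = √(1 − γ⁻²) = √(1 − 0.0126676) = √0.9873324 = 0.994.

0.994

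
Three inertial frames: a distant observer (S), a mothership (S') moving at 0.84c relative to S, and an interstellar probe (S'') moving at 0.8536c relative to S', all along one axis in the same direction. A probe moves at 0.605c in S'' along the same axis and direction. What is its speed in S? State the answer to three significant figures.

0.997c

First combine the probe and interstellar probe (S''→S'): u₁ = (0.605 + 0.8536)/(1 + 0.605×0.8536) = 1.4586/1.516428 = 0.96187.
Then combine with the mothership (S'→S): u = (0.96187 + 0.84)/(1 + 0.96187×0.84) = 1.80187/1.8079708 = 0.99663.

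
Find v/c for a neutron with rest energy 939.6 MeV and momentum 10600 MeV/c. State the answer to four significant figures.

pc/(mc²) = 10600/939.6 = 11.281 = βγ = β/√(1−β²).
So β² = x²/(1 + x²) with x = 11.281: x² = 127.261, β² = 127.261/128.261 = 0.992203, β = 0.9961.

0.9961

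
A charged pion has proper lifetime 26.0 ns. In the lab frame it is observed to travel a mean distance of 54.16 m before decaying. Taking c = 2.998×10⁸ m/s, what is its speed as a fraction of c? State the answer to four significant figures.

0.9898c

d = βγcτ ⇒ βγ = d/(cτ) = 54.16 m / (7.7948 m) = 6.9482.
β = (βγ)/√(1+(βγ)²) = 6.9482/√49.2775 = 0.9898.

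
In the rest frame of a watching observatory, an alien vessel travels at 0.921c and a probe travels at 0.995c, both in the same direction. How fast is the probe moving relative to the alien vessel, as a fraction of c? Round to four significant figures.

0.8851c

Transform to the alien vessel's frame: u' = (u − v)/(1 − uv/c²).
u' = (0.995 − 0.921)/(1 − 0.995×0.921) = 0.074/0.083605 = 0.88511.
Speed in the alien vessel's frame: 0.8851c (in the same direction).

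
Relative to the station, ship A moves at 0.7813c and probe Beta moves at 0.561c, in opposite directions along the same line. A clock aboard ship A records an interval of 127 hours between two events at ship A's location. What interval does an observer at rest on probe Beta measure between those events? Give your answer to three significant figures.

The velocity of ship A relative to probe Beta is (0.7813 + 0.561)c / (1 + 0.7813×0.561) = 0.93325c; relative speed 0.93325c.
γ for this relative speed: γ = 1/√(1 − 0.870956) = 2.7838.
The clock on ship A records proper time, so probe Beta measures Δt = γΔτ = 2.7838 × 127 = 354 hours.

354 hours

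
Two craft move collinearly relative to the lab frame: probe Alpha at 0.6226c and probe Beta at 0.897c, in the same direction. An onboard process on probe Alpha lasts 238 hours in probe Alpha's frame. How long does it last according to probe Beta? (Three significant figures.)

304 hours

The velocity of probe Alpha relative to probe Beta is (0.6226 − 0.897)c / (1 − 0.6226×0.897) = −0.62148c; relative speed 0.62148c.
γ for this relative speed: γ = 1/√(1 − 0.386237) = 1.2764.
The clock on probe Alpha records proper time, so probe Beta measures Δt = γΔτ = 1.2764 × 238 = 304 hours.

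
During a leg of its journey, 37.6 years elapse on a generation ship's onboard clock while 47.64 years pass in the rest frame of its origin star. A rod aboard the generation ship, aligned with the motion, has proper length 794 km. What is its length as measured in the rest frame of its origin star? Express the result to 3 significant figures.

From Δt = γΔτ: γ = 47.64/37.6 = 1.26702.
L = L₀/γ = 794/1.26702 = 627 km.

627 km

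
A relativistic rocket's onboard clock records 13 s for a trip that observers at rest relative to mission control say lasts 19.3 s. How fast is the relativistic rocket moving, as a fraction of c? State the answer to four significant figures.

0.7391c

γ = Δt/Δτ = 19.3/13 = 1.4846.
β = √(1 − 1/γ²) = √(1 − 0.453713) = √0.546287 = 0.7391.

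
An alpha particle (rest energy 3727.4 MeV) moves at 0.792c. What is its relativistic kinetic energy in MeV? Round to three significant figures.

γ = 1/√(1 − β²) = 1/√(1 − 0.627264) = 1/√0.372736 = 1/0.610521 = 1.63795.
Kinetic energy: K = (γ − 1)mc² = (1.63795 − 1) × 3727.4 MeV = 0.63795 × 3727.4 = 2380 MeV.

2380 MeV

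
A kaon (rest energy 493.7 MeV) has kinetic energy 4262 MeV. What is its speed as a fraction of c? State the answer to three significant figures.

0.995c

γ = 1 + K/(mc²) = 1 + 4262/493.7 = 9.6328.
β = √(1 − 1/γ²) = √(1 − 0.0107769) = √0.9892231 = 0.995.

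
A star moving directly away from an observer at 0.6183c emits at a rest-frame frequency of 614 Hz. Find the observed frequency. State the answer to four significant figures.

298.2 Hz

Relativistic Doppler (source moving away): f_obs = f_src · √((1−β)/(1+β)).
With β = 0.6183: factor = √(0.3817/1.6183) = 0.48566.
f_obs = 614 × 0.48566 = 298.2 Hz.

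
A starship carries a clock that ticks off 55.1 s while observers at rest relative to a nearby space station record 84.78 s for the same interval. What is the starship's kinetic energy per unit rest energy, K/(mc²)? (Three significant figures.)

The time-dilation ratio gives γ = 84.78/55.1 = 1.53866.
K/(mc²) = γ − 1 = 1.53866 − 1 = 0.539.

0.539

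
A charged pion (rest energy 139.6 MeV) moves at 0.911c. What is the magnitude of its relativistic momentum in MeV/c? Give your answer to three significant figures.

With β = 0.911, γ = 1/√(1 − 0.911²) = 1/√0.170079 = 2.4248.
Momentum: p = γβ·mc = 2.4248 × 0.911 × 139.6 MeV/c = 308 MeV/c.

308 MeV/c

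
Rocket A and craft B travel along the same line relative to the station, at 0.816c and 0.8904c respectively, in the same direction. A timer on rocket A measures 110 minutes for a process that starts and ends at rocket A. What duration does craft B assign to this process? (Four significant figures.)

114.3 minutes

The velocity of rocket A relative to craft B is (0.816 − 0.8904)c / (1 − 0.816×0.8904) = −0.2721c; relative speed 0.2721c.
γ for this relative speed: γ = 1/√(1 − 0.0740384) = 1.0392.
The clock on rocket A records proper time, so craft B measures Δt = γΔτ = 1.0392 × 110 = 114.3 minutes.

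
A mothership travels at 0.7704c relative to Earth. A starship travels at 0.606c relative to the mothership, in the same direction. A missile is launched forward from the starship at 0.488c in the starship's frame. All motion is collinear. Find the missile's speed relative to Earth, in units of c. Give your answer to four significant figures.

0.9783c

Apply u = (u'+v)/(1+u'v) twice. Missile in the mothership frame: (0.488+0.606)/(1+0.488·0.606) = 1.094/1.295728 = 0.84431c.
That velocity, transformed to the rest frame of Earth: (0.84431+0.7704)/(1+0.84431·0.7704) = 1.61471/1.650456424 = 0.97834c.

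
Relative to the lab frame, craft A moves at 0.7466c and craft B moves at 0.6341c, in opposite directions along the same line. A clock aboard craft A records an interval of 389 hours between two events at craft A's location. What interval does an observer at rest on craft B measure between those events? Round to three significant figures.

The velocity of craft A relative to craft B is (0.7466 + 0.6341)c / (1 + 0.7466×0.6341) = 0.93707c; relative speed 0.93707c.
At |u| = 0.93707c, γ = (1 − 0.8781)^(−1/2) = 2.8642.
The clock on craft A records proper time, so craft B measures Δt = γΔτ = 2.8642 × 389 = 1110 hours.

1110 hours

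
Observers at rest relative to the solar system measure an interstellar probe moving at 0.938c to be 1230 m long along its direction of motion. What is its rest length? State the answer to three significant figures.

3550 m

β² = 0.879844, so γ = 1/√0.120156 = 2.8849.
Proper length: L₀ = γ·L = 2.8849 × 1230 = 3550 m.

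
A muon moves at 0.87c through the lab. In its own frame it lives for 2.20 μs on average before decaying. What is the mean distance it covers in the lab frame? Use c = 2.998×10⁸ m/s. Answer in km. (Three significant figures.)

1.16 km

γ = 1/√(1 − β²) = 1/√(1 − 0.7569) = 1/√0.2431 = 1/0.493052 = 2.0282.
Lab-frame lifetime: Δt = γτ = 2.0282 × 2.20 μs = 4.462 μs.
Distance: d = vΔt = 0.87 × 2.998×10⁸ m/s × 4.4620×10^-6 s = 1160 m = 1.16 km.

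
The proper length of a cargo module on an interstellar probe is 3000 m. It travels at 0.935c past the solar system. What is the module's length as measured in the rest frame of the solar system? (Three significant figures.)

1060 m

γ = 1/√(1 − β²) = 1/√(1 − 0.874225) = 1/√0.125775 = 1/0.354648 = 2.8197.
Length contraction: L = L₀/γ = 3000/2.8197 = 1060 m.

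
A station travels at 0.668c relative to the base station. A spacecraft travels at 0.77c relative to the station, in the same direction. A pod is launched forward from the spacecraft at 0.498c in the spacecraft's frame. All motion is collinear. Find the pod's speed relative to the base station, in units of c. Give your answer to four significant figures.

Apply u = (u'+v)/(1+u'v) twice. Pod in the station frame: (0.498+0.77)/(1+0.498·0.77) = 1.268/1.38346 = 0.91654c.
That velocity, transformed to the rest frame of the base station: (0.91654+0.668)/(1+0.91654·0.668) = 1.58454/1.61224872 = 0.98281c.

0.9828c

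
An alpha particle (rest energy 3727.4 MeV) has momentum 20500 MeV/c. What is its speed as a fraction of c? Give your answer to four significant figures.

βγ = pc/(mc²) = 20500/3727.4 = 5.4998.
Since γ² = 1 + (βγ)² = 31.2478, γ = √31.2478 = 5.58997, and β = (βγ)/γ = 5.4998/5.58997 = 0.9839.

0.9839c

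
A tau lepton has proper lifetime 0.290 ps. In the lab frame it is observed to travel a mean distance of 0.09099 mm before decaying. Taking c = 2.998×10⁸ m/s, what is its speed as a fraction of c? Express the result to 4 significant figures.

Lab distance = (lab lifetime)·v = γτ·βc, so βγ = d/(cτ) = 9.099×10^-5/(2.998×10⁸ × 2.900×10^-13) = 1.0466.
With βγ = 1.0466: γ² = 1 + (βγ)² = 2.09537, and β = (βγ)/γ = 1.0466/1.44754 = 0.7230.

0.7230c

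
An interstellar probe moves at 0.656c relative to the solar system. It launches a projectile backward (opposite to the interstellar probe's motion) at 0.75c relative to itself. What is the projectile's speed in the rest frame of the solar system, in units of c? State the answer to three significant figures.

0.185c

In units of c, u = (u' + v)/(1 + u'v) with u' = −0.75 and v = 0.656.
Numerator: −0.75 + 0.656 = −0.094. Denominator: 1 + (−0.75)(0.656) = 0.508.
u = −0.094/0.508 = −0.18504, so the speed is 0.185c.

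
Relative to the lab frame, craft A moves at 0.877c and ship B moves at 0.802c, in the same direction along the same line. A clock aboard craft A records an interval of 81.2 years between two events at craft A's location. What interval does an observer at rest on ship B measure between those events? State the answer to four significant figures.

Transform craft A's velocity into ship B's frame: (0.877 − 0.802)/(1 − 0.877·0.802) = 0.075/0.296646, so the relative speed is 0.25283c.
γ for this relative speed: γ = 1/√(1 − 0.063923) = 1.0336.
Craft A's interval is proper; time dilation gives Δt_B = γΔτ = 1.0336 × 81.2 years = 83.93 years.

83.93 years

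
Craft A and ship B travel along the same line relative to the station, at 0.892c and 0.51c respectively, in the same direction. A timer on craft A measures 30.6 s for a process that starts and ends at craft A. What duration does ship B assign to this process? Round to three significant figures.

Transform craft A's velocity into ship B's frame: (0.892 − 0.51)/(1 − 0.892·0.51) = 0.382/0.54508, so the relative speed is 0.70081c.
γ for this relative speed: γ = 1/√(1 − 0.491135) = 1.4018.
The clock on craft A records proper time, so ship B measures Δt = γΔτ = 1.4018 × 30.6 = 42.9 s.

42.9 s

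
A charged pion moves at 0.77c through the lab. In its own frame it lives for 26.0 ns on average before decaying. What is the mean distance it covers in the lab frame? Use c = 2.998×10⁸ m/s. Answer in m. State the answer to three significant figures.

β² = 0.5929, so γ = 1/√0.4071 = 1.5673.
Lab-frame lifetime: Δt = γτ = 1.5673 × 26.0 ns = 40.75 ns.
Distance: d = vΔt = 0.77 × 2.998×10⁸ m/s × 4.0750×10^-8 s = 9.41 m.

9.41 m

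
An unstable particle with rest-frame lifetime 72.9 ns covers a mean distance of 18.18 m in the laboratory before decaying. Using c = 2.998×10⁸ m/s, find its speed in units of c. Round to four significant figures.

Let x = d/(cτ) = 18.18 m / (2.998×10⁸ m/s × 7.290×10^-8 s) = 0.83183. Since d = βγcτ, x = βγ = β/√(1−β²).
Solving: β² = x²/(1+x²) = 0.691941/1.691941 = 0.408963, so β = 0.6395.

0.6395c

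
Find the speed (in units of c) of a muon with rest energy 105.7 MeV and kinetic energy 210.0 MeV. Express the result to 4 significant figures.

0.9423c

K = (γ−1)mc², so γ = 1 + 210.0/105.7 = 2.9868.
Then v/c = √(1 − γ⁻²) = √(1 − 0.112095) = √0.887905 = 0.9423.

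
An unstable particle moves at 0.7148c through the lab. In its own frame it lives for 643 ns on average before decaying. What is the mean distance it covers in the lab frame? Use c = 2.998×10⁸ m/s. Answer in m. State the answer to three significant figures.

γ = 1/√(1 − β²) = 1/√(1 − 0.51093904) = 1/√0.48906096 = 1/0.699329 = 1.4299.
Lab-frame lifetime: Δt = γτ = 1.4299 × 643 ns = 919.43 ns.
Distance: d = vΔt = 0.7148 × 2.998×10⁸ m/s × 9.1943×10^-7 s = 197 m.

197 m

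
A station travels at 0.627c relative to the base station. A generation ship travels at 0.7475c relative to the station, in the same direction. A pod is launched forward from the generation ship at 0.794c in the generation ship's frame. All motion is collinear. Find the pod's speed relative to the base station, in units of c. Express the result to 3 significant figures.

First combine the pod and generation ship (S''→S'): u₁ = (0.794 + 0.7475)/(1 + 0.794×0.7475) = 1.5415/1.593515 = 0.96736.
Then combine with the station (S'→S): u = (0.96736 + 0.627)/(1 + 0.96736×0.627) = 1.59436/1.60653472 = 0.99242.

0.992c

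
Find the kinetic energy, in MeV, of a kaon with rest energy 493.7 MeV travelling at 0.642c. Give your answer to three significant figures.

150 MeV

Lorentz factor: γ = (1 − 0.412164)^(−1/2) = 1.30428.
Kinetic energy: K = (γ − 1)mc² = (1.30428 − 1) × 493.7 MeV = 0.30428 × 493.7 = 150 MeV.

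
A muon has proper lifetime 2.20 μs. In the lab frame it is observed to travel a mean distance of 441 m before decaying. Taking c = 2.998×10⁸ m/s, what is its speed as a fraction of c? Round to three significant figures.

d = βγcτ ⇒ βγ = d/(cτ) = 441.0 m / (659.56 m) = 0.66863.
β = (βγ)/√(1+(βγ)²) = 0.66863/√1.447066 = 0.556.

0.556c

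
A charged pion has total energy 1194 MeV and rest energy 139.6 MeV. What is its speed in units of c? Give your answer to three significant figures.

Total energy E = γmc² gives γ = 1194/139.6 = 8.553.
Hence β = √(1 − 1/γ²) = √(1 − 0.0136698) = √0.9863302 = 0.993.

0.993c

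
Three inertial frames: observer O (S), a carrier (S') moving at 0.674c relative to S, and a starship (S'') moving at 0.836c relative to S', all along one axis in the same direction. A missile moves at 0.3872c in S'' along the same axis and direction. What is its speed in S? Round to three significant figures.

Apply u = (u'+v)/(1+u'v) twice. Missile in the carrier frame: (0.3872+0.836)/(1+0.3872·0.836) = 1.2232/1.3236992 = 0.92408c.
That velocity, transformed to the rest frame of observer O: (0.92408+0.674)/(1+0.92408·0.674) = 1.59808/1.62282992 = 0.98475c.

0.985c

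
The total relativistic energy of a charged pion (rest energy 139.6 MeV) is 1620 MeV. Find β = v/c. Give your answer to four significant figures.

Total energy E = γmc² gives γ = 1620/139.6 = 11.605.
Hence β = √(1 − 1/γ²) = √(1 − 0.00742523) = √0.99257477 = 0.9963.

0.9963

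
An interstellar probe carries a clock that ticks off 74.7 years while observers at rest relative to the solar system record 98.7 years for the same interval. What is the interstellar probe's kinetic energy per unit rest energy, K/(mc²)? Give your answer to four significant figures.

0.3213

γ = Δt/Δτ = 98.7/74.7 = 1.32129.
Since K = (γ−1)mc², K/(mc²) = 1.32129 − 1 = 0.3213.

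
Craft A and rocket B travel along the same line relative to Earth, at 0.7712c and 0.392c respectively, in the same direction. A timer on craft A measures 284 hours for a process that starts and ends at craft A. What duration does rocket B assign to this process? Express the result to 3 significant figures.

The velocity of craft A relative to rocket B is (0.7712 − 0.392)c / (1 − 0.7712×0.392) = 0.54351c; relative speed 0.54351c.
γ for this relative speed: γ = 1/√(1 − 0.295403) = 1.1913.
The clock on craft A records proper time, so rocket B measures Δt = γΔτ = 1.1913 × 284 = 338 hours.

338 hours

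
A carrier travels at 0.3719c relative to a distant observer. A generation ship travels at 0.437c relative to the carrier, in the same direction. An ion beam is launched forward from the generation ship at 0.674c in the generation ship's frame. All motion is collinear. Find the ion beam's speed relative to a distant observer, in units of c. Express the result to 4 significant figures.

First combine the ion beam and generation ship (S''→S'): u₁ = (0.674 + 0.437)/(1 + 0.674×0.437) = 1.111/1.294538 = 0.85822.
Then combine with the carrier (S'→S): u = (0.85822 + 0.3719)/(1 + 0.85822×0.3719) = 1.23012/1.319172018 = 0.93249.

0.9325c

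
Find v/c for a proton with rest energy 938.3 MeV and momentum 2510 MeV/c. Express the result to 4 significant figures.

0.9367

βγ = pc/(mc²) = 2510/938.3 = 2.6751.
Since γ² = 1 + (βγ)² = 8.15616, γ = √8.15616 = 2.8559, and β = (βγ)/γ = 2.6751/2.8559 = 0.9367.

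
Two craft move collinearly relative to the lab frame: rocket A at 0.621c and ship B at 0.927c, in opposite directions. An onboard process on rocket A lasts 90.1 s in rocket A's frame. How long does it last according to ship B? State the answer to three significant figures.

Speed of rocket A in ship B's frame: u = (v_A + v_B)/(1 + v_A v_B/c²) = (0.621 + 0.927)/(1 + 0.621×0.927) = 1.548/1.575667 = 0.98244; |u| = 0.98244c.
γ for this relative speed: γ = 1/√(1 − 0.965188) = 5.3596.
The clock on rocket A records proper time, so ship B measures Δt = γΔτ = 5.3596 × 90.1 = 483 s.

483 s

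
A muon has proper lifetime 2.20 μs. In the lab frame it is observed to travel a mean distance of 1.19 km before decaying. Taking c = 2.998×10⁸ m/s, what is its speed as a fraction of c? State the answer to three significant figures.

0.875c

d = βγcτ ⇒ βγ = d/(cτ) = 1190 m / (659.56 m) = 1.8042.
β = (βγ)/√(1+(βγ)²) = 1.8042/√4.25514 = 0.875.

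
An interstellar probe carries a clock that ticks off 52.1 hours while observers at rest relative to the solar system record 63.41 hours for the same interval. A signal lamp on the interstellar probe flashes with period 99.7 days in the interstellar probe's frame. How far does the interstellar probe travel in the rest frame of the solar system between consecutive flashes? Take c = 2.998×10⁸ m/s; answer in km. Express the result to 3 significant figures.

1.79×10^12 km

γ = Δt/Δτ = 63.41/52.1 = 1.21708.
β = √(1 − 1/γ²) = 0.57001. Lab-frame period = γτ = 1.21708×99.7 days = 121.34 days. Distance = βc × γτ = 0.57001 × 2.998×10⁸ m/s × 10483776 s = 1.7916×10^15 m = 1.79×10^12 km.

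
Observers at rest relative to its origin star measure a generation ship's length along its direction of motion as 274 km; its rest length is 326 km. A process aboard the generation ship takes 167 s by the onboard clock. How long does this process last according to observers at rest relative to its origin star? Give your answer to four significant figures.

From L = L₀/γ: γ = 326/274 = 1.18978.
The same γ dilates the second interval: 1.18978 × 167 s = 198.7 s.

198.7 s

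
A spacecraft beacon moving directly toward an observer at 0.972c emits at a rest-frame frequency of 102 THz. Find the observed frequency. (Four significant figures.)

Relativistic Doppler (source moving toward): f_obs = f_src · √((1+β)/(1−β)).
With β = 0.972: factor = √(1.972/0.028) = 8.3922.
f_obs = 102 × 8.3922 = 856.0 THz.

856.0 THz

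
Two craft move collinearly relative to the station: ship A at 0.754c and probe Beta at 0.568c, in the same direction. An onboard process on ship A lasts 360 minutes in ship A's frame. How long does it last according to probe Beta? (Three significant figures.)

The velocity of ship A relative to probe Beta is (0.754 − 0.568)c / (1 − 0.754×0.568) = 0.32533c; relative speed 0.32533c.
At |u| = 0.32533c, γ = (1 − 0.10584)^(−1/2) = 1.0575.
Ship A's interval is proper; time dilation gives Δt_B = γΔτ = 1.0575 × 360 minutes = 381 minutes.

381 minutes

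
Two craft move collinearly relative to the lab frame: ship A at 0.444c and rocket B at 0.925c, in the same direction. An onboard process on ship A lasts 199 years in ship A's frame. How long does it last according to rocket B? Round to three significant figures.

Transform ship A's velocity into rocket B's frame: (0.444 − 0.925)/(1 − 0.444·0.925) = −0.481/0.5893, so the relative speed is 0.81622c.
At |u| = 0.81622c, γ = (1 − 0.666215)^(−1/2) = 1.7309.
The clock on ship A records proper time, so rocket B measures Δt = γΔτ = 1.7309 × 199 = 344 years.

344 years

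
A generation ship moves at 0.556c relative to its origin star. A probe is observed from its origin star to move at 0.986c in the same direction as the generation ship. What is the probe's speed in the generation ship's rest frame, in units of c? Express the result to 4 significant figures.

Transform to the generation ship's frame: u' = (u − v)/(1 − uv/c²).
u' = (0.986 − 0.556)/(1 − 0.986×0.556) = 0.43/0.451784 = 0.95178.
Speed in the generation ship's frame: 0.9518c (in the same direction).

0.9518c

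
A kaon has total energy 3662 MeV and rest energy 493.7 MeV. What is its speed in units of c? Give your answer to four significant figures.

0.9909c

Total energy E = γmc² gives γ = 3662/493.7 = 7.4175.
Hence β = √(1 − 1/γ²) = √(1 − 0.0181754) = √0.9818246 = 0.9909.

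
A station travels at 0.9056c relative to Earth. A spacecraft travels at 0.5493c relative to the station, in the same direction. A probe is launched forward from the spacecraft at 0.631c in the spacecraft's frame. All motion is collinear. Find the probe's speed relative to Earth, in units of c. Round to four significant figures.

0.9935c

Apply u = (u'+v)/(1+u'v) twice. Probe in the station frame: (0.631+0.5493)/(1+0.631·0.5493) = 1.1803/1.3466083 = 0.8765c.
That velocity, transformed to the rest frame of Earth: (0.8765+0.9056)/(1+0.8765·0.9056) = 1.7821/1.7937584 = 0.9935c.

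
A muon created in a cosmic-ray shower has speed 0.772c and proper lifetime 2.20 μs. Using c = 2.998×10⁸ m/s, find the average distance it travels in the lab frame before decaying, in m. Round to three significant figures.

801 m

Lorentz factor: γ = (1 − 0.595984)^(−1/2) = 1.5733.
Lab-frame lifetime: Δt = γτ = 1.5733 × 2.20 μs = 3.4613 μs.
Distance: d = vΔt = 0.772 × 2.998×10⁸ m/s × 3.4613×10^-6 s = 801 m.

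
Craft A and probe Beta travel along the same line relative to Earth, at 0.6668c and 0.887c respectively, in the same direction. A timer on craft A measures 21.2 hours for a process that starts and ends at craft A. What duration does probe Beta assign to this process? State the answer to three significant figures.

25.2 hours

The velocity of craft A relative to probe Beta is (0.6668 − 0.887)c / (1 − 0.6668×0.887) = −0.53898c; relative speed 0.53898c.
γ for this relative speed: γ = 1/√(1 − 0.290499) = 1.1872.
The clock on craft A records proper time, so probe Beta measures Δt = γΔτ = 1.1872 × 21.2 = 25.2 hours.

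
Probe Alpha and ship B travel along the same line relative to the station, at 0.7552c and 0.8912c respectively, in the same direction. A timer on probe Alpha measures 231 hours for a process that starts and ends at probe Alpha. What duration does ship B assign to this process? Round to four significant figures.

Transform probe Alpha's velocity into ship B's frame: (0.7552 − 0.8912)/(1 − 0.7552·0.8912) = −0.136/0.32696576, so the relative speed is 0.41595c.
γ for this relative speed: γ = 1/√(1 − 0.173014) = 1.0996.
The clock on probe Alpha records proper time, so ship B measures Δt = γΔτ = 1.0996 × 231 = 254.0 hours.

254.0 hours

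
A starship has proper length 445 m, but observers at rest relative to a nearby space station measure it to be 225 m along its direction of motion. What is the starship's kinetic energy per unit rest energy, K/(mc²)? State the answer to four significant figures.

γ = L₀/L = 445/225 = 1.97778.
K/(mc²) = γ − 1 = 1.97778 − 1 = 0.9778.

0.9778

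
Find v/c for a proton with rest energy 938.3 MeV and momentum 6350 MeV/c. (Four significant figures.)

0.9893

pc/(mc²) = 6350/938.3 = 6.7676 = βγ = β/√(1−β²).
So β² = x²/(1 + x²) with x = 6.7676: x² = 45.8004, β² = 45.8004/46.8004 = 0.978633, β = 0.9893.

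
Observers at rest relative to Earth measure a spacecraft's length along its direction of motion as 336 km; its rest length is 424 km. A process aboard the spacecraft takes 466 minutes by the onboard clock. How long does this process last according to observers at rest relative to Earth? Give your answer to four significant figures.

γ = L₀/L = 424/336 = 1.2619.
Δt = γΔτ = 1.2619 × 466 = 588.0 minutes.

588.0 minutes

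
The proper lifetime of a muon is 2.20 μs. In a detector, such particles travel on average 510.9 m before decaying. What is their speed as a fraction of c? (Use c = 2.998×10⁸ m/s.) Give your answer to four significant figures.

Lab distance = (lab lifetime)·v = γτ·βc, so βγ = d/(cτ) = 510.9/(2.998×10⁸ × 2.200×10^-6) = 0.77461.
With βγ = 0.77461: γ² = 1 + (βγ)² = 1.600021, and β = (βγ)/γ = 0.77461/1.26492 = 0.6124.

0.6124c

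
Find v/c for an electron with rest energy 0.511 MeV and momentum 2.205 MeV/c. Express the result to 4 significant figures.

0.9742

βγ = pc/(mc²) = 2.205/0.511 = 4.3151.
Since γ² = 1 + (βγ)² = 19.6201, γ = √19.6201 = 4.42946, and β = (βγ)/γ = 4.3151/4.42946 = 0.9742.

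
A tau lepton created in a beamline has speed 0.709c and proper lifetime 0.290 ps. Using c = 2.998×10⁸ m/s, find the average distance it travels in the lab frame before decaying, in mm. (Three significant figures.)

0.0874 mm

With β = 0.709, γ = 1/√(1 − 0.709²) = 1/√0.497319 = 1.418.
Lab-frame lifetime: Δt = γτ = 1.418 × 0.290 ps = 0.41122 ps.
Distance: d = vΔt = 0.709 × 2.998×10⁸ m/s × 4.1122×10^-13 s = 8.74×10^-5 m = 0.0874 mm.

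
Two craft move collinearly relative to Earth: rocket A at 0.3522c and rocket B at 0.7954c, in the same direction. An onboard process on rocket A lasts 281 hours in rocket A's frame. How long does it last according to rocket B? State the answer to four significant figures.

356.6 hours

Transform rocket A's velocity into rocket B's frame: (0.3522 − 0.7954)/(1 − 0.3522·0.7954) = −0.4432/0.71986012, so the relative speed is 0.61568c.
γ for this relative speed: γ = 1/√(1 − 0.379062) = 1.269.
Rocket A's interval is proper; time dilation gives Δt_B = γΔτ = 1.269 × 281 hours = 356.6 hours.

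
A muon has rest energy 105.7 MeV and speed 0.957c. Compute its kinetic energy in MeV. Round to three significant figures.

β² = 0.915849, so γ = 1/√0.084151 = 3.4472.
Kinetic energy: K = (γ − 1)mc² = (3.4472 − 1) × 105.7 MeV = 2.4472 × 105.7 = 259 MeV.

259 MeV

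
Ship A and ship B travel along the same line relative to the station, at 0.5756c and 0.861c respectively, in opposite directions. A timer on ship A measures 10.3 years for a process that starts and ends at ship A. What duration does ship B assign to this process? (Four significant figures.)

37.04 years

Transform ship A's velocity into ship B's frame: (0.5756 + 0.861)/(1 + 0.5756·0.861) = 1.4366/1.4955916, so the relative speed is 0.96056c.
At |u| = 0.96056c, γ = (1 − 0.922676)^(−1/2) = 3.5962.
The clock on ship A records proper time, so ship B measures Δt = γΔτ = 3.5962 × 10.3 = 37.04 years.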